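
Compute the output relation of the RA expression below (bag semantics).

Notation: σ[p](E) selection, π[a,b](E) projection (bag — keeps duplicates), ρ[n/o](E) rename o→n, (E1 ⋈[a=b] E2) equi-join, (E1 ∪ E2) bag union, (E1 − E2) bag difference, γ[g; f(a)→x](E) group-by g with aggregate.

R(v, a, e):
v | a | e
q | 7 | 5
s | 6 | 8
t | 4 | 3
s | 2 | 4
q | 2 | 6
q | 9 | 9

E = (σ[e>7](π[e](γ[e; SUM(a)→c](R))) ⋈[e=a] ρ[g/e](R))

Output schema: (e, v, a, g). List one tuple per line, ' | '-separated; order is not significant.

Per-node cardinality:
  R → 6
  γ[e; SUM(a)→c](R) → 6
  π[e](γ[e; SUM(a)→c](R)) → 6
  σ[e>7](π[e](γ[e; SUM(a)→c](R))) → 2
  R → 6
  ρ[g/e](R) → 6
  (σ[e>7](π[e](γ[e; SUM(a)→c](R))) ⋈[e=a] ρ[g/e](R)) → 1

== RESULT ==
e | v | a | g
9 | q | 9 | 9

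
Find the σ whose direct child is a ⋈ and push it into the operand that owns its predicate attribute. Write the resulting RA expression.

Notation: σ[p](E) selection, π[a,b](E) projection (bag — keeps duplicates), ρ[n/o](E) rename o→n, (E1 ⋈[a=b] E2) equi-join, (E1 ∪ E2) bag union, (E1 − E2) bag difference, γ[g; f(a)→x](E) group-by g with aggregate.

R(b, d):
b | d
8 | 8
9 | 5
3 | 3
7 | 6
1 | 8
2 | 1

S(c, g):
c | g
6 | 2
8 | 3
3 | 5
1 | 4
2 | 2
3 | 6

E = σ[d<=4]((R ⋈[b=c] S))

σ filters on d, owned by the left side.
E' = (σ[d<=4](R) ⋈[b=c] S)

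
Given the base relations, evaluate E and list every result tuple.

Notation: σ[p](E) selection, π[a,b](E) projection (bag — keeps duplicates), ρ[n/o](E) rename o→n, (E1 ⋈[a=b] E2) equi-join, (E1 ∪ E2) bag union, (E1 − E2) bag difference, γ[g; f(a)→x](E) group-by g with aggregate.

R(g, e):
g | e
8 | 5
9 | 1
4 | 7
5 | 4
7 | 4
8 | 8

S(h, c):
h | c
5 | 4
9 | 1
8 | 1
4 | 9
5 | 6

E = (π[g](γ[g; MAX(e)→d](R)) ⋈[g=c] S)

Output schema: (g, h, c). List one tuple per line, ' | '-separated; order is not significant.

Per-node cardinality:
  R → 6
  γ[g; MAX(e)→d](R) → 5
  π[g](γ[g; MAX(e)→d](R)) → 5
  S → 5
  (π[g](γ[g; MAX(e)→d](R)) ⋈[g=c] S) → 2

== RESULT ==
g | h | c
4 | 5 | 4
9 | 4 | 9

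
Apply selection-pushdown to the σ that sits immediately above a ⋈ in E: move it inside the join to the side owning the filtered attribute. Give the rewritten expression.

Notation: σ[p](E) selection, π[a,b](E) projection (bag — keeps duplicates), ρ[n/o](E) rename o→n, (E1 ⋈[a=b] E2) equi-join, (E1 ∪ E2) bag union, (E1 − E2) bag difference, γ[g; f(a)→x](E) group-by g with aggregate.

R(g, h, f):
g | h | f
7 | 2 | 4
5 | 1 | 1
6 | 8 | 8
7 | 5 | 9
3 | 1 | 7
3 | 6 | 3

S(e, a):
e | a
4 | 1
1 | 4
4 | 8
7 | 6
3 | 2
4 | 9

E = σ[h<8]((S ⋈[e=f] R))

σ filters on h, owned by the right side.
E' = (S ⋈[e=f] σ[h<8](R))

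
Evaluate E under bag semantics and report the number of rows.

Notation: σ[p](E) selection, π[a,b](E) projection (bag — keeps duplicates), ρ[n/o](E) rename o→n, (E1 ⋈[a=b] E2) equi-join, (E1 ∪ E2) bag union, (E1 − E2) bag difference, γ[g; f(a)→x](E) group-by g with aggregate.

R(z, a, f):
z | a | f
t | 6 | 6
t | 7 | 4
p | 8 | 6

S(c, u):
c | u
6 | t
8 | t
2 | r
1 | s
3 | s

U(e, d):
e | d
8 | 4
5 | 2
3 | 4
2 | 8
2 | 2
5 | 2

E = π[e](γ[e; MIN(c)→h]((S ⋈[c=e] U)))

Subexpression sizes:
  S → 5
  U → 6
  (S ⋈[c=e] U) → 4
  γ[e; MIN(c)→h]((S ⋈[c=e] U)) → 3
  π[e](γ[e; MIN(c)→h]((S ⋈[c=e] U))) → 3

|E| = 3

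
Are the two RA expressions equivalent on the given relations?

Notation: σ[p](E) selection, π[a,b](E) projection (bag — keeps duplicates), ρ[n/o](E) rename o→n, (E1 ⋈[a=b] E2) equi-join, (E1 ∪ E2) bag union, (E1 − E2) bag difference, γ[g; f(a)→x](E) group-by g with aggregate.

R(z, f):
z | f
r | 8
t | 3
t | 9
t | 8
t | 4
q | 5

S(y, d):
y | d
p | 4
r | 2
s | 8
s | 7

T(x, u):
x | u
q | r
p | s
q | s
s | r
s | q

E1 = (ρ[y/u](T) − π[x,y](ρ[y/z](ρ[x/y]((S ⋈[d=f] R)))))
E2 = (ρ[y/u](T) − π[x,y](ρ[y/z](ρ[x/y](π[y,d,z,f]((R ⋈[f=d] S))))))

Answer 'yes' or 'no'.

E1 row counts bottom-up:
  T → 5
  ρ[y/u](T) → 5
  S → 4
  R → 6
  (S ⋈[d=f] R) → 3
  ρ[x/y]((S ⋈[d=f] R)) → 3
  ρ[y/z](ρ[x/y]((S ⋈[d=f] R))) → 3
  π[x,y](ρ[y/z](ρ[x/y]((S ⋈[d=f] R)))) → 3
  (ρ[y/u](T) − π[x,y](ρ[y/z](ρ[x/y]((S ⋈[d=f] R))))) → 4
E2 row counts bottom-up:
  T → 5
  ρ[y/u](T) → 5
  R → 6
  S → 4
  (R ⋈[f=d] S) → 3
  π[y,d,z,f]((R ⋈[f=d] S)) → 3
  ρ[x/y](π[y,d,z,f]((R ⋈[f=d] S))) → 3
  ρ[y/z](ρ[x/y](π[y,d,z,f]((R ⋈[f=d] S)))) → 3
  π[x,y](ρ[y/z](ρ[x/y](π[y,d,z,f]((R ⋈[f=d] S))))) → 3
  (ρ[y/u](T) − π[x,y](ρ[y/z](ρ[x/y](π[y,d,z,f]((R ⋈[f=d] S)))))) → 4

E1 and E2 produce the same multiset:
x | y
p | s
q | r
q | s
s | q

yes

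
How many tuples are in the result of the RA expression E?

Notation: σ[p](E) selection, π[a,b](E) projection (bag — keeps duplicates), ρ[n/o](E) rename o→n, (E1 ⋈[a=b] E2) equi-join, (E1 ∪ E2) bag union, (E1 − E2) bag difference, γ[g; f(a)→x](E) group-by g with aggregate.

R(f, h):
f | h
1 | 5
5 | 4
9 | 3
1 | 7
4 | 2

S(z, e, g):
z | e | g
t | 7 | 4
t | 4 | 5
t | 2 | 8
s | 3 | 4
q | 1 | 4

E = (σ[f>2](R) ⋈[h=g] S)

Stepwise |·|:
  R → 5
  σ[f>2](R) → 3
  S → 5
  (σ[f>2](R) ⋈[h=g] S) → 3

|E| = 3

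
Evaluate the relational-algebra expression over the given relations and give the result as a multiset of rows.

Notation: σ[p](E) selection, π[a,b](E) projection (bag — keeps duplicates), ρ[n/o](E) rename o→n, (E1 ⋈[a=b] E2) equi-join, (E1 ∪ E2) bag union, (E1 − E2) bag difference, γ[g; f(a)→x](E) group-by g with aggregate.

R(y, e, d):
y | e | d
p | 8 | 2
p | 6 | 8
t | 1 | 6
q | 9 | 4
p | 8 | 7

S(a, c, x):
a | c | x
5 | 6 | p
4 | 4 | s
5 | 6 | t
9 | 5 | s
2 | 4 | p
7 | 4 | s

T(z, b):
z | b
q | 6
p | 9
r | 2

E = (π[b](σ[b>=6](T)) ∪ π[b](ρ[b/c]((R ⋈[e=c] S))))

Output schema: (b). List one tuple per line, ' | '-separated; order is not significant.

Row counts bottom-up:
  T → 3
  σ[b>=6](T) → 2
  π[b](σ[b>=6](T)) → 2
  R → 5
  S → 6
  (R ⋈[e=c] S) → 2
  ρ[b/c]((R ⋈[e=c] S)) → 2
  π[b](ρ[b/c]((R ⋈[e=c] S))) → 2
  (π[b](σ[b>=6](T)) ∪ π[b](ρ[b/c]((R ⋈[e=c] S)))) → 4

== RESULT ==
b
6
6
6
9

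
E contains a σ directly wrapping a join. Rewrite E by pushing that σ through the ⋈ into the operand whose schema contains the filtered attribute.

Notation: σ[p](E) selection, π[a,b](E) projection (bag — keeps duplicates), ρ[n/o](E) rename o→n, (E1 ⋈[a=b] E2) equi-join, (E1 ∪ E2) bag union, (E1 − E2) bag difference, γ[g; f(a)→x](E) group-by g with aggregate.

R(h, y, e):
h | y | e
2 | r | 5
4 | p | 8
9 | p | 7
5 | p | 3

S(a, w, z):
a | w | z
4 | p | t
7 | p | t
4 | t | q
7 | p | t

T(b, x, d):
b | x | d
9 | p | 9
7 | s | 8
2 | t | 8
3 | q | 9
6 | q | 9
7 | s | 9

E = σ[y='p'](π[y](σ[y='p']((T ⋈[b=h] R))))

σ filters on y, owned by the right side.
E' = σ[y='p'](π[y]((T ⋈[b=h] σ[y='p'](R))))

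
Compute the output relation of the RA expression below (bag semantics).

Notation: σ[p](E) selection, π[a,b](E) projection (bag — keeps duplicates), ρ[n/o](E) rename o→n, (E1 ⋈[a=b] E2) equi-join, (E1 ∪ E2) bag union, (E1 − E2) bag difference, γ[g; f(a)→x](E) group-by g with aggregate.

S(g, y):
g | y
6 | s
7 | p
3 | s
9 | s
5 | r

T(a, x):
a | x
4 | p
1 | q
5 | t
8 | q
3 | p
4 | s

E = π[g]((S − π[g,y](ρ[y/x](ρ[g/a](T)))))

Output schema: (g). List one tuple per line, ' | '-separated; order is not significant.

Stepwise |·|:
  S → 5
  T → 6
  ρ[g/a](T) → 6
  ρ[y/x](ρ[g/a](T)) → 6
  π[g,y](ρ[y/x](ρ[g/a](T))) → 6
  (S − π[g,y](ρ[y/x](ρ[g/a](T)))) → 5
  π[g]((S − π[g,y](ρ[y/x](ρ[g/a](T))))) → 5

== RESULT ==
g
3
5
6
7
9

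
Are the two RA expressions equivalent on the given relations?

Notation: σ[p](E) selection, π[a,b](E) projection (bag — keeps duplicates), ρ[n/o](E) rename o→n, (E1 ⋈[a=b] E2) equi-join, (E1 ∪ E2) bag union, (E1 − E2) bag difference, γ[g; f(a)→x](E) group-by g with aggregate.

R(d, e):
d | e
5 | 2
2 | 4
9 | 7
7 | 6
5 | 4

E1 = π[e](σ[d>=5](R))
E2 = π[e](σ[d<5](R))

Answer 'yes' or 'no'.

E1 subexpression sizes:
  R → 5
  σ[d>=5](R) → 4
  π[e](σ[d>=5](R)) → 4
E2 subexpression sizes:
  R → 5
  σ[d<5](R) → 1
  π[e](σ[d<5](R)) → 1

E1 result:
e
2
4
6
7
E2 result:
e
4
Witness: (6,) appears 1× in E1 but 0× in E2.

no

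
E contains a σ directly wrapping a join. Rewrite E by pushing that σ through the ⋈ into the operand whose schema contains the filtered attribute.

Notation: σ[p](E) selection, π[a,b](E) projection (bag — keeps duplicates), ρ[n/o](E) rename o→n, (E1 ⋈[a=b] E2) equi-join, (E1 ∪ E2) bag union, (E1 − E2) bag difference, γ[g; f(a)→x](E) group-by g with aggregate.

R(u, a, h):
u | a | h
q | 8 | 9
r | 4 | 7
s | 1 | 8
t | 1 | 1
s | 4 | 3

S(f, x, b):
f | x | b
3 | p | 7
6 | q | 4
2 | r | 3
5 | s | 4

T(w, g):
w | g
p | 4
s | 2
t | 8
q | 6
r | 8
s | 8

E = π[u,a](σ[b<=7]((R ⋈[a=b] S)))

σ filters on b, owned by the right side.
E' = π[u,a]((R ⋈[a=b] σ[b<=7](S)))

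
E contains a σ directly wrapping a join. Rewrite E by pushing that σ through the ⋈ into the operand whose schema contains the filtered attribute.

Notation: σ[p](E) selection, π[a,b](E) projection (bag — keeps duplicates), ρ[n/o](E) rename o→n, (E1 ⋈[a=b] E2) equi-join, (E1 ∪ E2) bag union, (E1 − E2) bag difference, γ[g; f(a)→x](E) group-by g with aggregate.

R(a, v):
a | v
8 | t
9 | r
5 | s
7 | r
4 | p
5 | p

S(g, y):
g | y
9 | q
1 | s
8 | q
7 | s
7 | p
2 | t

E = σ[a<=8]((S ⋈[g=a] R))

σ filters on a, owned by the right side.
E' = (S ⋈[g=a] σ[a<=8](R))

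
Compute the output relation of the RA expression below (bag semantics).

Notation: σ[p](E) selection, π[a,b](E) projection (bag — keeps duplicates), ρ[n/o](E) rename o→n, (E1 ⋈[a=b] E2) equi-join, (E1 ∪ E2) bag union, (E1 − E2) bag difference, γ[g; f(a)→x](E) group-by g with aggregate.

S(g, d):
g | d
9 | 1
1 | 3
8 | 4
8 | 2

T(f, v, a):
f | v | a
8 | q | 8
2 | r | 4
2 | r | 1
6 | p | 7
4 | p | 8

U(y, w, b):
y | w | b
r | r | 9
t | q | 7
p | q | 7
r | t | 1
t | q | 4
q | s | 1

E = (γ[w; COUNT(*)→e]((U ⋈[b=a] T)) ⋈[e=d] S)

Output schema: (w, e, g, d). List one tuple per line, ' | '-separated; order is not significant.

Subexpression sizes:
  U → 6
  T → 5
  (U ⋈[b=a] T) → 5
  γ[w; COUNT(*)→e]((U ⋈[b=a] T)) → 3
  S → 4
  (γ[w; COUNT(*)→e]((U ⋈[b=a] T)) ⋈[e=d] S) → 3

== RESULT ==
w | e | g | d
q | 3 | 1 | 3
s | 1 | 9 | 1
t | 1 | 9 | 1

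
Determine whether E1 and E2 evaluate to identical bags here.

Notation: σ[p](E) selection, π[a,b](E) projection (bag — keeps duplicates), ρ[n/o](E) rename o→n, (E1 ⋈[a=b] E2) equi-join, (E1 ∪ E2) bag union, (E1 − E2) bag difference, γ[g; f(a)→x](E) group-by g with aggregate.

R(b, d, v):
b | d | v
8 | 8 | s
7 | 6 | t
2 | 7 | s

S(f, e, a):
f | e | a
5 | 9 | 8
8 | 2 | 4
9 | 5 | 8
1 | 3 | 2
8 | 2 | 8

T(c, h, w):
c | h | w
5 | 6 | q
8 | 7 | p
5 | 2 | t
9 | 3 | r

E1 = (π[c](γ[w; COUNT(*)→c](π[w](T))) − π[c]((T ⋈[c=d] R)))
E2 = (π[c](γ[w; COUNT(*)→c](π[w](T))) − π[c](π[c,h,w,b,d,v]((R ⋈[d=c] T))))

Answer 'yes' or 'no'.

E1 subexpression sizes:
  T → 4
  π[w](T) → 4
  γ[w; COUNT(*)→c](π[w](T)) → 4
  π[c](γ[w; COUNT(*)→c](π[w](T))) → 4
  T → 4
  R → 3
  (T ⋈[c=d] R) → 1
  π[c]((T ⋈[c=d] R)) → 1
  (π[c](γ[w; COUNT(*)→c](π[w](T))) − π[c]((T ⋈[c=d] R))) → 4
E2 subexpression sizes:
  T → 4
  π[w](T) → 4
  γ[w; COUNT(*)→c](π[w](T)) → 4
  π[c](γ[w; COUNT(*)→c](π[w](T))) → 4
  R → 3
  T → 4
  (R ⋈[d=c] T) → 1
  π[c,h,w,b,d,v]((R ⋈[d=c] T)) → 1
  π[c](π[c,h,w,b,d,v]((R ⋈[d=c] T))) → 1
  (π[c](γ[w; COUNT(*)→c](π[w](T))) − π[c](π[c,h,w,b,d,v]((R ⋈[d=c] T)))) → 4

E1 and E2 produce the same multiset:
c
1
1
1
1

yes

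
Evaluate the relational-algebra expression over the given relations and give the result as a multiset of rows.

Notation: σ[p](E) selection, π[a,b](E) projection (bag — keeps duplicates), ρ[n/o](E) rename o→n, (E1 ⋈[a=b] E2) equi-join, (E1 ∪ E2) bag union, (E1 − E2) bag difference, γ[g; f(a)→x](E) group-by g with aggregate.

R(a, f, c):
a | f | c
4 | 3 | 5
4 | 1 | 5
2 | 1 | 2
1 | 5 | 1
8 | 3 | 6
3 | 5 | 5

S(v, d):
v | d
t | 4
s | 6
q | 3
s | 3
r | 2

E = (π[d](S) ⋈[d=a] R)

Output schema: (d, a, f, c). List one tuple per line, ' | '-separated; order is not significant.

Per-node cardinality:
  S → 5
  π[d](S) → 5
  R → 6
  (π[d](S) ⋈[d=a] R) → 5

== RESULT ==
d | a | f | c
2 | 2 | 1 | 2
3 | 3 | 5 | 5
3 | 3 | 5 | 5
4 | 4 | 1 | 5
4 | 4 | 3 | 5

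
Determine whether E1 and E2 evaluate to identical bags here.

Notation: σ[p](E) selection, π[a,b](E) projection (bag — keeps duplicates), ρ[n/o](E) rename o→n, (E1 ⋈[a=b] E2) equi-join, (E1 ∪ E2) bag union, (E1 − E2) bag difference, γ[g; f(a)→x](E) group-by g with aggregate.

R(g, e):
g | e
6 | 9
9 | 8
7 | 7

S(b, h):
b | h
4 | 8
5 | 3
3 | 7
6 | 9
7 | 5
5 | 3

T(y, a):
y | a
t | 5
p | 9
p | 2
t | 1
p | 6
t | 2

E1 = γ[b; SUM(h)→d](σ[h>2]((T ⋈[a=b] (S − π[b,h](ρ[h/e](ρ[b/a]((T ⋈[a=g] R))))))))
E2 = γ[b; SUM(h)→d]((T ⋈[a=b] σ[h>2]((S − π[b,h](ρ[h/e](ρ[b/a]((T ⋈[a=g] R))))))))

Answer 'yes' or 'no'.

E1 row counts bottom-up:
  T → 6
  S → 6
  T → 6
  R → 3
  (T ⋈[a=g] R) → 2
  ρ[b/a]((T ⋈[a=g] R)) → 2
  ρ[h/e](ρ[b/a]((T ⋈[a=g] R))) → 2
  π[b,h](ρ[h/e](ρ[b/a]((T ⋈[a=g] R)))) → 2
  (S − π[b,h](ρ[h/e](ρ[b/a]((T ⋈[a=g] R))))) → 5
  (T ⋈[a=b] (S − π[b,h](ρ[h/e](ρ[b/a]((T ⋈[a=g] R)))))) → 2
  σ[h>2]((T ⋈[a=b] (S − π[b,h](ρ[h/e](ρ[b/a]((T ⋈[a=g] R))))))) → 2
  γ[b; SUM(h)→d](σ[h>2]((T ⋈[a=b] (S − π[b,h](ρ[h/e](ρ[b/a]((T ⋈[a=g] R)))))))) → 1
E2 row counts bottom-up:
  T → 6
  S → 6
  T → 6
  R → 3
  (T ⋈[a=g] R) → 2
  ρ[b/a]((T ⋈[a=g] R)) → 2
  ρ[h/e](ρ[b/a]((T ⋈[a=g] R))) → 2
  π[b,h](ρ[h/e](ρ[b/a]((T ⋈[a=g] R)))) → 2
  (S − π[b,h](ρ[h/e](ρ[b/a]((T ⋈[a=g] R))))) → 5
  σ[h>2]((S − π[b,h](ρ[h/e](ρ[b/a]((T ⋈[a=g] R)))))) → 5
  (T ⋈[a=b] σ[h>2]((S − π[b,h](ρ[h/e](ρ[b/a]((T ⋈[a=g] R))))))) → 2
  γ[b; SUM(h)→d]((T ⋈[a=b] σ[h>2]((S − π[b,h](ρ[h/e](ρ[b/a]((T ⋈[a=g] R)))))))) → 1

E1 and E2 produce the same multiset:
b | d
5 | 6

yes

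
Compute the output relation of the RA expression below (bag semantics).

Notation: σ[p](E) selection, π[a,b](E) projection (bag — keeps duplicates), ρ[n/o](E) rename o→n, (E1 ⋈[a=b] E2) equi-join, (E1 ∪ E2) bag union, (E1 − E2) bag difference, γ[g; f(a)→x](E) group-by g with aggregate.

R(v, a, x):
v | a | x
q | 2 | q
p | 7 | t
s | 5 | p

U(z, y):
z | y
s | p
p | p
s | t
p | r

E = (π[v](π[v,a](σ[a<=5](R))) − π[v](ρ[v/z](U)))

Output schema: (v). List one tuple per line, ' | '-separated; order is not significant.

Per-node cardinality:
  R → 3
  σ[a<=5](R) → 2
  π[v,a](σ[a<=5](R)) → 2
  π[v](π[v,a](σ[a<=5](R))) → 2
  U → 4
  ρ[v/z](U) → 4
  π[v](ρ[v/z](U)) → 4
  (π[v](π[v,a](σ[a<=5](R))) − π[v](ρ[v/z](U))) → 1

== RESULT ==
v
q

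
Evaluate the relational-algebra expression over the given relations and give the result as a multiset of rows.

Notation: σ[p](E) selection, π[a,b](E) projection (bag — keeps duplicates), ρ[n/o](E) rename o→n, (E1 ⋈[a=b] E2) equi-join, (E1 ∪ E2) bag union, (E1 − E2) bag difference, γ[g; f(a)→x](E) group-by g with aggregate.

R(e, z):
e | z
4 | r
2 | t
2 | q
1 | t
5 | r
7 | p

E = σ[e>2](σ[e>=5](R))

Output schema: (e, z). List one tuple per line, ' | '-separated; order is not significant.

Subexpression sizes:
  R → 6
  σ[e>=5](R) → 2
  σ[e>2](σ[e>=5](R)) → 2

== RESULT ==
e | z
5 | r
7 | p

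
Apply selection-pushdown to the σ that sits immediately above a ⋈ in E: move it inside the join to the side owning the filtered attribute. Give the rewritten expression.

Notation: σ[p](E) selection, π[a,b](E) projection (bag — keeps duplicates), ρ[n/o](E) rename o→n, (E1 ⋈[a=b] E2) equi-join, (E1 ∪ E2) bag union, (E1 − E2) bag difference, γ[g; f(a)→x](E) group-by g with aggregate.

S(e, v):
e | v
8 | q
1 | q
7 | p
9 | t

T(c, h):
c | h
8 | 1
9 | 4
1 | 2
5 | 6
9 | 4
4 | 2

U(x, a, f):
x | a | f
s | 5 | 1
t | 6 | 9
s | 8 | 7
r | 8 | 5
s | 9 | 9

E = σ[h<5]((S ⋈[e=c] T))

σ filters on h, owned by the right side.
E' = (S ⋈[e=c] σ[h<5](T))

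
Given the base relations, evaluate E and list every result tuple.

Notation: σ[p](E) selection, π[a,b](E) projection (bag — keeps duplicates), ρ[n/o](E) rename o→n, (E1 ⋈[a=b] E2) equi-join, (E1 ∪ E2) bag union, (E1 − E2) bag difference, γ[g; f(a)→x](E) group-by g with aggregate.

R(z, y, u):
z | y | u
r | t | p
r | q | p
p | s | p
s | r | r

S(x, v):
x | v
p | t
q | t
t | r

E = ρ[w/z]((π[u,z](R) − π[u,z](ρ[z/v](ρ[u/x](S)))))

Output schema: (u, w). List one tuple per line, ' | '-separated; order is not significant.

Row counts bottom-up:
  R → 4
  π[u,z](R) → 4
  S → 3
  ρ[u/x](S) → 3
  ρ[z/v](ρ[u/x](S)) → 3
  π[u,z](ρ[z/v](ρ[u/x](S))) → 3
  (π[u,z](R) − π[u,z](ρ[z/v](ρ[u/x](S)))) → 4
  ρ[w/z]((π[u,z](R) − π[u,z](ρ[z/v](ρ[u/x](S))))) → 4

== RESULT ==
u | w
p | p
p | r
p | r
r | s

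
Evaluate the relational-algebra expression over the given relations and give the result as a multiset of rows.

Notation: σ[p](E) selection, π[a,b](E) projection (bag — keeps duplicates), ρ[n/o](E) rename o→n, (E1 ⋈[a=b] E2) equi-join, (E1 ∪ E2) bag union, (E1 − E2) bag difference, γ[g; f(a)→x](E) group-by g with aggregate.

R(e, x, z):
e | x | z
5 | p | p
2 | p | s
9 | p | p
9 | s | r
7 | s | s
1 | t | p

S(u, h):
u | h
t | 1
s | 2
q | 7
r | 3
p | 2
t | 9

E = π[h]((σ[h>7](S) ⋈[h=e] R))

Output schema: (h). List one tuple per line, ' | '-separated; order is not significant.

Subexpression sizes:
  S → 6
  σ[h>7](S) → 1
  R → 6
  (σ[h>7](S) ⋈[h=e] R) → 2
  π[h]((σ[h>7](S) ⋈[h=e] R)) → 2

== RESULT ==
h
9
9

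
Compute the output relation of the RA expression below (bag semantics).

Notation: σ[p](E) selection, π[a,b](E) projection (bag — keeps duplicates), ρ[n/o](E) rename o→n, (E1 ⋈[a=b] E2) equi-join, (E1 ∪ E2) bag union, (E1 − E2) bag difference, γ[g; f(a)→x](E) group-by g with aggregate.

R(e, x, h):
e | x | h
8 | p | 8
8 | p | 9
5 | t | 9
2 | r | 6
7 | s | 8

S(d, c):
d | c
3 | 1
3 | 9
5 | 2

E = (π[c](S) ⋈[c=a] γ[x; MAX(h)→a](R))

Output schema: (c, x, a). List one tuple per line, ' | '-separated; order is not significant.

Row counts bottom-up:
  S → 3
  π[c](S) → 3
  R → 5
  γ[x; MAX(h)→a](R) → 4
  (π[c](S) ⋈[c=a] γ[x; MAX(h)→a](R)) → 2

== RESULT ==
c | x | a
9 | p | 9
9 | t | 9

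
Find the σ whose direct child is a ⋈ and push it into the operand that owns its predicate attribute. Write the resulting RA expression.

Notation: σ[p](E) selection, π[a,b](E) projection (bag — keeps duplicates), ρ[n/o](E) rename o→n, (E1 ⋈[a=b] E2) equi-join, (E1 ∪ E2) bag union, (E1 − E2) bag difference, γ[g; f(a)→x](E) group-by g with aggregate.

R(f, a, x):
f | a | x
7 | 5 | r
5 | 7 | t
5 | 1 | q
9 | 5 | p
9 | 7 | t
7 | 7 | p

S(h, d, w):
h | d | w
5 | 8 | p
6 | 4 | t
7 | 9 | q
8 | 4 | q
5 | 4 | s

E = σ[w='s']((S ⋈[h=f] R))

σ filters on w, owned by the left side.
E' = (σ[w='s'](S) ⋈[h=f] R)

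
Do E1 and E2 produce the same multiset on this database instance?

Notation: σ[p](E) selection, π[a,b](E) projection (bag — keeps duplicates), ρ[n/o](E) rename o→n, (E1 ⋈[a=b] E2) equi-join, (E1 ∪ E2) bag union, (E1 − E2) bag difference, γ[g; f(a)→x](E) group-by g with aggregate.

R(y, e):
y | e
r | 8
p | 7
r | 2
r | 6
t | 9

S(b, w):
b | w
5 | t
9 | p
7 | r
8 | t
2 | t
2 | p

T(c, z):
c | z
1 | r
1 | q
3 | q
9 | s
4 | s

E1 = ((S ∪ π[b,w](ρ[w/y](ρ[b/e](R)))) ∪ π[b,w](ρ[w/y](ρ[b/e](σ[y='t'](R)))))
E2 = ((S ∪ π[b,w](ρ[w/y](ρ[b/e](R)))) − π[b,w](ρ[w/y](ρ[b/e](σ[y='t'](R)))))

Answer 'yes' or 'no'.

E1 per-node cardinality:
  S → 6
  R → 5
  ρ[b/e](R) → 5
  ρ[w/y](ρ[b/e](R)) → 5
  π[b,w](ρ[w/y](ρ[b/e](R))) → 5
  (S ∪ π[b,w](ρ[w/y](ρ[b/e](R)))) → 11
  R → 5
  σ[y='t'](R) → 1
  ρ[b/e](σ[y='t'](R)) → 1
  ρ[w/y](ρ[b/e](σ[y='t'](R))) → 1
  π[b,w](ρ[w/y](ρ[b/e](σ[y='t'](R)))) → 1
  ((S ∪ π[b,w](ρ[w/y](ρ[b/e](R)))) ∪ π[b,w](ρ[w/y](ρ[b/e](σ[y='t'](R))))) → 12
E2 per-node cardinality:
  S → 6
  R → 5
  ρ[b/e](R) → 5
  ρ[w/y](ρ[b/e](R)) → 5
  π[b,w](ρ[w/y](ρ[b/e](R))) → 5
  (S ∪ π[b,w](ρ[w/y](ρ[b/e](R)))) → 11
  R → 5
  σ[y='t'](R) → 1
  ρ[b/e](σ[y='t'](R)) → 1
  ρ[w/y](ρ[b/e](σ[y='t'](R))) → 1
  π[b,w](ρ[w/y](ρ[b/e](σ[y='t'](R)))) → 1
  ((S ∪ π[b,w](ρ[w/y](ρ[b/e](R)))) − π[b,w](ρ[w/y](ρ[b/e](σ[y='t'](R))))) → 10

E1 result:
b | w
2 | p
2 | r
2 | t
5 | t
6 | r
7 | p
7 | r
8 | r
8 | t
9 | p
9 | t
9 | t
E2 result:
b | w
2 | p
2 | r
2 | t
5 | t
6 | r
7 | p
7 | r
8 | r
8 | t
9 | p
Witness: (9, 't') appears 2× in E1 but 0× in E2.

no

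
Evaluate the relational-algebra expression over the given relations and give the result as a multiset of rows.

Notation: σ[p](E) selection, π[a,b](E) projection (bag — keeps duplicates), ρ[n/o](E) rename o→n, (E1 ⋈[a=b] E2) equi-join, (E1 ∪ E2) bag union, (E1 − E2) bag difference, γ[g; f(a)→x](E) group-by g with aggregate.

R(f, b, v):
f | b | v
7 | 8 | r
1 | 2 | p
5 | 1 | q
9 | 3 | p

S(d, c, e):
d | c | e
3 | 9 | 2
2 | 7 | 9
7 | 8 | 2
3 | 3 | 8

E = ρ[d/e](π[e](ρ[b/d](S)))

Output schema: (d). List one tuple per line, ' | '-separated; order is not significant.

Per-node cardinality:
  S → 4
  ρ[b/d](S) → 4
  π[e](ρ[b/d](S)) → 4
  ρ[d/e](π[e](ρ[b/d](S))) → 4

== RESULT ==
d
2
2
8
9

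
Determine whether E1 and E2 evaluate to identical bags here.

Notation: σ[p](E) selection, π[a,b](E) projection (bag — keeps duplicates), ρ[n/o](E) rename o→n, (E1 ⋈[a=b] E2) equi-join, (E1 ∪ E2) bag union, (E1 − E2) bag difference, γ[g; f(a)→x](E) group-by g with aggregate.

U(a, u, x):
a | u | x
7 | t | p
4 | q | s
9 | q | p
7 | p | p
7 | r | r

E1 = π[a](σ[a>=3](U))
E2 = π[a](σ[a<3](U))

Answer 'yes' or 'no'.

E1 row counts bottom-up:
  U → 5
  σ[a>=3](U) → 5
  π[a](σ[a>=3](U)) → 5
E2 row counts bottom-up:
  U → 5
  σ[a<3](U) → 0
  π[a](σ[a<3](U)) → 0

E1 result:
a
4
7
7
7
9
E2 result:
a
(0 rows)
Witness: (7,) appears 3× in E1 but 0× in E2.

no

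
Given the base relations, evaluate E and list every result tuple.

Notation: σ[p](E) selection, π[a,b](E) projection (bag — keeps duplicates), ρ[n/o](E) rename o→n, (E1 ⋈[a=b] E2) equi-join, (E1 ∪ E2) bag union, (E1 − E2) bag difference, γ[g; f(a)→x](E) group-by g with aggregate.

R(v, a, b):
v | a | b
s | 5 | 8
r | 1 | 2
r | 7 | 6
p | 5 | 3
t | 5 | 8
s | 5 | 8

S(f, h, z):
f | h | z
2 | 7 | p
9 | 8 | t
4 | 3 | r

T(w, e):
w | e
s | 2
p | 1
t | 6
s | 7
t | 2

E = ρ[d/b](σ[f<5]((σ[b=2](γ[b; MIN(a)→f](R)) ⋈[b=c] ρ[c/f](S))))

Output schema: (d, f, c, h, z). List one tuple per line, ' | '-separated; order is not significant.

Subexpression sizes:
  R → 6
  γ[b; MIN(a)→f](R) → 4
  σ[b=2](γ[b; MIN(a)→f](R)) → 1
  S → 3
  ρ[c/f](S) → 3
  (σ[b=2](γ[b; MIN(a)→f](R)) ⋈[b=c] ρ[c/f](S)) → 1
  σ[f<5]((σ[b=2](γ[b; MIN(a)→f](R)) ⋈[b=c] ρ[c/f](S))) → 1
  ρ[d/b](σ[f<5]((σ[b=2](γ[b; MIN(a)→f](R)) ⋈[b=c] ρ[c/f](S)))) → 1

== RESULT ==
d | f | c | h | z
2 | 1 | 2 | 7 | p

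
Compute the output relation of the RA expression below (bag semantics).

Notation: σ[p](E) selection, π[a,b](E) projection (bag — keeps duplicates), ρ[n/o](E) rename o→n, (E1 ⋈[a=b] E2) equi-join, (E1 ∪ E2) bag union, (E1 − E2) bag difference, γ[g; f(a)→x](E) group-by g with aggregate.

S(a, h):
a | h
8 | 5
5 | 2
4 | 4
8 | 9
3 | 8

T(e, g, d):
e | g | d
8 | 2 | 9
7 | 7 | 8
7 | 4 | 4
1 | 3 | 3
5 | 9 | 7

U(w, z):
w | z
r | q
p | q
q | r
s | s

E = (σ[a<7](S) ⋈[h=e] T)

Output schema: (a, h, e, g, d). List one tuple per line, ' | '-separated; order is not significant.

Stepwise |·|:
  S → 5
  σ[a<7](S) → 3
  T → 5
  (σ[a<7](S) ⋈[h=e] T) → 1

== RESULT ==
a | h | e | g | d
3 | 8 | 8 | 2 | 9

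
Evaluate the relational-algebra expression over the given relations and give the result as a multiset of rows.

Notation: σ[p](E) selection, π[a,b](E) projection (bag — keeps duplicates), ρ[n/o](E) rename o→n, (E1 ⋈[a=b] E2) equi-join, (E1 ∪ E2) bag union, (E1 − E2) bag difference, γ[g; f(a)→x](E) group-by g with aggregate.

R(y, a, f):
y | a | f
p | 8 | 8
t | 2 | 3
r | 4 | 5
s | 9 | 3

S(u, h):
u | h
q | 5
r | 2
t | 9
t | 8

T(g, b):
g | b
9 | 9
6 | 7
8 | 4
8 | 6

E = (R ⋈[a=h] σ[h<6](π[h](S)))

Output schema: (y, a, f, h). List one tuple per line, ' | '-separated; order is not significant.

Per-node cardinality:
  R → 4
  S → 4
  π[h](S) → 4
  σ[h<6](π[h](S)) → 2
  (R ⋈[a=h] σ[h<6](π[h](S))) → 1

== RESULT ==
y | a | f | h
t | 2 | 3 | 2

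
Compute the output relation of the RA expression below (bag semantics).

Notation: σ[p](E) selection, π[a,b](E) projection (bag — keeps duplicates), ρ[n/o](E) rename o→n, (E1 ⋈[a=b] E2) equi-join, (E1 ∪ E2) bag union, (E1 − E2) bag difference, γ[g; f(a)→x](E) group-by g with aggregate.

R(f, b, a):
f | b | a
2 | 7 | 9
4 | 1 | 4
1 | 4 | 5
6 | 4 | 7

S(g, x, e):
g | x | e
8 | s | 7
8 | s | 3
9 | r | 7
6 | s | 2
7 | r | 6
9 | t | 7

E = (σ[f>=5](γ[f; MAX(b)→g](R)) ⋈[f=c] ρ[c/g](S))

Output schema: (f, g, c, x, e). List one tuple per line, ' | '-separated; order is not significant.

Row counts bottom-up:
  R → 4
  γ[f; MAX(b)→g](R) → 4
  σ[f>=5](γ[f; MAX(b)→g](R)) → 1
  S → 6
  ρ[c/g](S) → 6
  (σ[f>=5](γ[f; MAX(b)→g](R)) ⋈[f=c] ρ[c/g](S)) → 1

== RESULT ==
f | g | c | x | e
6 | 4 | 6 | s | 2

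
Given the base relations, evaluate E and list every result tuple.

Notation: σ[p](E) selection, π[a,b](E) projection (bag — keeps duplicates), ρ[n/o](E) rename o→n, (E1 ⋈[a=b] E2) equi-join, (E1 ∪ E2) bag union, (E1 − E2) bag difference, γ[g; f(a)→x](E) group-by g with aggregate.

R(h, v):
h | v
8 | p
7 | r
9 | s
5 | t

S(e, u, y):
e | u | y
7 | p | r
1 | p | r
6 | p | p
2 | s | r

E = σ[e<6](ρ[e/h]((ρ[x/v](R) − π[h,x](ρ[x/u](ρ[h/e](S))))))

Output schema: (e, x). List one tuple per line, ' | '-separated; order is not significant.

Per-node cardinality:
  R → 4
  ρ[x/v](R) → 4
  S → 4
  ρ[h/e](S) → 4
  ρ[x/u](ρ[h/e](S)) → 4
  π[h,x](ρ[x/u](ρ[h/e](S))) → 4
  (ρ[x/v](R) − π[h,x](ρ[x/u](ρ[h/e](S)))) → 4
  ρ[e/h]((ρ[x/v](R) − π[h,x](ρ[x/u](ρ[h/e](S))))) → 4
  σ[e<6](ρ[e/h]((ρ[x/v](R) − π[h,x](ρ[x/u](ρ[h/e](S)))))) → 1

== RESULT ==
e | x
5 | t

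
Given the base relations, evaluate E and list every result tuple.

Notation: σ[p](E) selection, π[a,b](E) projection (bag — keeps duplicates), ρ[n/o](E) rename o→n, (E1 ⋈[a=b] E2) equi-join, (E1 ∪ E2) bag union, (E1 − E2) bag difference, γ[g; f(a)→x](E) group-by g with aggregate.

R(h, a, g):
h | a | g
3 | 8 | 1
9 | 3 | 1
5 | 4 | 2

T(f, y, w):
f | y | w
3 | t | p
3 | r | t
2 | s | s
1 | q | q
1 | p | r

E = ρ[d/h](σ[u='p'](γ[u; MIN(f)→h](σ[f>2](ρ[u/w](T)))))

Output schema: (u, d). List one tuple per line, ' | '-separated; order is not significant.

Subexpression sizes:
  T → 5
  ρ[u/w](T) → 5
  σ[f>2](ρ[u/w](T)) → 2
  γ[u; MIN(f)→h](σ[f>2](ρ[u/w](T))) → 2
  σ[u='p'](γ[u; MIN(f)→h](σ[f>2](ρ[u/w](T)))) → 1
  ρ[d/h](σ[u='p'](γ[u; MIN(f)→h](σ[f>2](ρ[u/w](T))))) → 1

== RESULT ==
u | d
p | 3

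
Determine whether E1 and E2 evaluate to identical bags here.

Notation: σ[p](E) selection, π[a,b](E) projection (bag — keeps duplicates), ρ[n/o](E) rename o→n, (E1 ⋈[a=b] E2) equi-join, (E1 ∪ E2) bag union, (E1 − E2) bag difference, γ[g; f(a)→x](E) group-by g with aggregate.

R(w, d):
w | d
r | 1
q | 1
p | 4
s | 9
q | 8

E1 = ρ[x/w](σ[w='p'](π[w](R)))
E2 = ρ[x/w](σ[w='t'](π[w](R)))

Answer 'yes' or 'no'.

E1 stepwise |·|:
  R → 5
  π[w](R) → 5
  σ[w='p'](π[w](R)) → 1
  ρ[x/w](σ[w='p'](π[w](R))) → 1
E2 stepwise |·|:
  R → 5
  π[w](R) → 5
  σ[w='t'](π[w](R)) → 0
  ρ[x/w](σ[w='t'](π[w](R))) → 0

E1 result:
x
p
E2 result:
x
(0 rows)
Witness: ('p',) appears 1× in E1 but 0× in E2.

no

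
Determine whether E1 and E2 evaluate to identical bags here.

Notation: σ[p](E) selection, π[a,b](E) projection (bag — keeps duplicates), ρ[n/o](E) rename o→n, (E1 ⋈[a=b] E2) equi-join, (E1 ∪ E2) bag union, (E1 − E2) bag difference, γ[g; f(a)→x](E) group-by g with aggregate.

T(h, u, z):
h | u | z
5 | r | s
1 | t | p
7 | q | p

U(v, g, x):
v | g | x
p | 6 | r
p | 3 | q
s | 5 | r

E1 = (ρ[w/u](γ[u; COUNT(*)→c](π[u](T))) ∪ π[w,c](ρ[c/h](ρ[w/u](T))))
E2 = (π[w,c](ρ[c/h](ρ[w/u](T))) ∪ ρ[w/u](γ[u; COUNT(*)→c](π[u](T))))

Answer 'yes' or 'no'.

E1 per-node cardinality:
  T → 3
  π[u](T) → 3
  γ[u; COUNT(*)→c](π[u](T)) → 3
  ρ[w/u](γ[u; COUNT(*)→c](π[u](T))) → 3
  T → 3
  ρ[w/u](T) → 3
  ρ[c/h](ρ[w/u](T)) → 3
  π[w,c](ρ[c/h](ρ[w/u](T))) → 3
  (ρ[w/u](γ[u; COUNT(*)→c](π[u](T))) ∪ π[w,c](ρ[c/h](ρ[w/u](T)))) → 6
E2 per-node cardinality:
  T → 3
  ρ[w/u](T) → 3
  ρ[c/h](ρ[w/u](T)) → 3
  π[w,c](ρ[c/h](ρ[w/u](T))) → 3
  T → 3
  π[u](T) → 3
  γ[u; COUNT(*)→c](π[u](T)) → 3
  ρ[w/u](γ[u; COUNT(*)→c](π[u](T))) → 3
  (π[w,c](ρ[c/h](ρ[w/u](T))) ∪ ρ[w/u](γ[u; COUNT(*)→c](π[u](T)))) → 6

E1 and E2 produce the same multiset:
w | c
q | 1
q | 7
r | 1
r | 5
t | 1
t | 1

yes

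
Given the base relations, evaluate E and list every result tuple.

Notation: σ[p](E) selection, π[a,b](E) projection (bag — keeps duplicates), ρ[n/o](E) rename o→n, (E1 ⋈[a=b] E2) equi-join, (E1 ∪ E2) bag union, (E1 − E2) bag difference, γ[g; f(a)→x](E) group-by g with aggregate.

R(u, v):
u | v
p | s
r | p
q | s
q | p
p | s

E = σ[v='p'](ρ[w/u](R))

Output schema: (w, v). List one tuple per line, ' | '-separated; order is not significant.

Subexpression sizes:
  R → 5
  ρ[w/u](R) → 5
  σ[v='p'](ρ[w/u](R)) → 2

== RESULT ==
w | v
q | p
r | p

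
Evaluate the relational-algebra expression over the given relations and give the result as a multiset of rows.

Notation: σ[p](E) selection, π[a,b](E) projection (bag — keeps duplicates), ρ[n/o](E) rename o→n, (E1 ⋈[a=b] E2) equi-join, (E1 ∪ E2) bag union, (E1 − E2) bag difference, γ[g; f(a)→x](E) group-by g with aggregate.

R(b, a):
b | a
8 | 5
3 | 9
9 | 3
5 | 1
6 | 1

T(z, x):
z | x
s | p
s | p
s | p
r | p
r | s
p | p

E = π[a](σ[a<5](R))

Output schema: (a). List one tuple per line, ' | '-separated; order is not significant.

Subexpression sizes:
  R → 5
  σ[a<5](R) → 3
  π[a](σ[a<5](R)) → 3

== RESULT ==
a
1
1
3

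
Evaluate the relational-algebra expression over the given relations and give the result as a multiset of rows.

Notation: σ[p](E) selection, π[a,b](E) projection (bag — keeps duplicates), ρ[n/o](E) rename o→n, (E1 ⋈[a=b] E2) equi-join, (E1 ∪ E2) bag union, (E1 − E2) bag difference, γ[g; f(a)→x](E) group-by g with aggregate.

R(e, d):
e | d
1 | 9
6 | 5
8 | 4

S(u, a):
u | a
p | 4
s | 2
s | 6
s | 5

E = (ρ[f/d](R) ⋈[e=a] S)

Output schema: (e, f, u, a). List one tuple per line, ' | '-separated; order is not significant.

Per-node cardinality:
  R → 3
  ρ[f/d](R) → 3
  S → 4
  (ρ[f/d](R) ⋈[e=a] S) → 1

== RESULT ==
e | f | u | a
6 | 5 | s | 6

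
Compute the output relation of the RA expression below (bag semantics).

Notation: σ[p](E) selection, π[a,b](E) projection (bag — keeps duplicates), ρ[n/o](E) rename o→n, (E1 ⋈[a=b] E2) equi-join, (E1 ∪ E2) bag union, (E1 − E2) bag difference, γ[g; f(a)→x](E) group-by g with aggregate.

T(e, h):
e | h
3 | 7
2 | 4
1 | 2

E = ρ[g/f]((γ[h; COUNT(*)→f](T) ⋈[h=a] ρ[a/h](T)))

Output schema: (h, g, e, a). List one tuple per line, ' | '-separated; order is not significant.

Row counts bottom-up:
  T → 3
  γ[h; COUNT(*)→f](T) → 3
  T → 3
  ρ[a/h](T) → 3
  (γ[h; COUNT(*)→f](T) ⋈[h=a] ρ[a/h](T)) → 3
  ρ[g/f]((γ[h; COUNT(*)→f](T) ⋈[h=a] ρ[a/h](T))) → 3

== RESULT ==
h | g | e | a
2 | 1 | 1 | 2
4 | 1 | 2 | 4
7 | 1 | 3 | 7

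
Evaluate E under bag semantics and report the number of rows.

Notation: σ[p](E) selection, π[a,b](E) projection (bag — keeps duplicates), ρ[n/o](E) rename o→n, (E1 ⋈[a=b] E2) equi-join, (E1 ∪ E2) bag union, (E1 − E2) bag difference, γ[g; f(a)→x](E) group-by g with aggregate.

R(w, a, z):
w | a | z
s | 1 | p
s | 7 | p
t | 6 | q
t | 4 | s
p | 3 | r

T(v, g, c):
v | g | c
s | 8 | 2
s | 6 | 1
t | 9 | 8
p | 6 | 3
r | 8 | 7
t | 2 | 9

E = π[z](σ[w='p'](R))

Row counts bottom-up:
  R → 5
  σ[w='p'](R) → 1
  π[z](σ[w='p'](R)) → 1

|E| = 1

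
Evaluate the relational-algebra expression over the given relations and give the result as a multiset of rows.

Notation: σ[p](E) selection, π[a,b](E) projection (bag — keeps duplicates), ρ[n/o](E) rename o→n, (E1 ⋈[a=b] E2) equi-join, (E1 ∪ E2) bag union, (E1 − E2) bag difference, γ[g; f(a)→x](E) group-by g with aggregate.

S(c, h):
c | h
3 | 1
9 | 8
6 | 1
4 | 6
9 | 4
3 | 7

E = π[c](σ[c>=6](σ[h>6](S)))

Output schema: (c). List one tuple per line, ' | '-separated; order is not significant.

Row counts bottom-up:
  S → 6
  σ[h>6](S) → 2
  σ[c>=6](σ[h>6](S)) → 1
  π[c](σ[c>=6](σ[h>6](S))) → 1

== RESULT ==
c
9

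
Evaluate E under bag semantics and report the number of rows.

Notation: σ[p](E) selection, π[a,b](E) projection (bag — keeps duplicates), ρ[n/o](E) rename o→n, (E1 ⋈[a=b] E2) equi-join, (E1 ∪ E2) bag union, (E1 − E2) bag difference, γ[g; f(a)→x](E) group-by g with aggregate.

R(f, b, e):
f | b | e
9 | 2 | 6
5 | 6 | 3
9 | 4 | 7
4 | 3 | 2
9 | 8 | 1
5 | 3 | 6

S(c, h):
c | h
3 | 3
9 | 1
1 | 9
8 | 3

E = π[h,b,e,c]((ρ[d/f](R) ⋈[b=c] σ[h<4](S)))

Subexpression sizes:
  R → 6
  ρ[d/f](R) → 6
  S → 4
  σ[h<4](S) → 3
  (ρ[d/f](R) ⋈[b=c] σ[h<4](S)) → 3
  π[h,b,e,c]((ρ[d/f](R) ⋈[b=c] σ[h<4](S))) → 3

|E| = 3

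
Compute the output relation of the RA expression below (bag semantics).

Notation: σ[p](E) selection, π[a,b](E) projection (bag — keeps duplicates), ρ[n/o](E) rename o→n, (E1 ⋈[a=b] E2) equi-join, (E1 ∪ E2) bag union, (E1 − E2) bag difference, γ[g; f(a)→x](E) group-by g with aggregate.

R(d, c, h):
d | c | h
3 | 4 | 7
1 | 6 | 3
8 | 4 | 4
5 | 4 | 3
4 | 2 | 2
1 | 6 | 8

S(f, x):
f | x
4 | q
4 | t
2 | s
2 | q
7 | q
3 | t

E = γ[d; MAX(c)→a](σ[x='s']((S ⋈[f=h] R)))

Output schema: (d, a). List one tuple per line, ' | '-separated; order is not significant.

Subexpression sizes:
  S → 6
  R → 6
  (S ⋈[f=h] R) → 7
  σ[x='s']((S ⋈[f=h] R)) → 1
  γ[d; MAX(c)→a](σ[x='s']((S ⋈[f=h] R))) → 1

== RESULT ==
d | a
4 | 2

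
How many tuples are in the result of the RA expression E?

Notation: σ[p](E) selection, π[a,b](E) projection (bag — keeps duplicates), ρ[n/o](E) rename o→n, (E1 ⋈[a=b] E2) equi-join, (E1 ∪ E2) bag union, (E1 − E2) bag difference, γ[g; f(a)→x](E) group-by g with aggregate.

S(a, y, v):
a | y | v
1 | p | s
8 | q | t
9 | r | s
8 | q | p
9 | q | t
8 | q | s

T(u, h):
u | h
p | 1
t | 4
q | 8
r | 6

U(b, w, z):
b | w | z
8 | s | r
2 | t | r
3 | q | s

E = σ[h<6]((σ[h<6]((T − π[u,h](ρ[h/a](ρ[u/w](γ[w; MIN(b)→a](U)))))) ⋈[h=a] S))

Per-node cardinality:
  T → 4
  U → 3
  γ[w; MIN(b)→a](U) → 3
  ρ[u/w](γ[w; MIN(b)→a](U)) → 3
  ρ[h/a](ρ[u/w](γ[w; MIN(b)→a](U))) → 3
  π[u,h](ρ[h/a](ρ[u/w](γ[w; MIN(b)→a](U)))) → 3
  (T − π[u,h](ρ[h/a](ρ[u/w](γ[w; MIN(b)→a](U))))) → 4
  σ[h<6]((T − π[u,h](ρ[h/a](ρ[u/w](γ[w; MIN(b)→a](U)))))) → 2
  S → 6
  (σ[h<6]((T − π[u,h](ρ[h/a](ρ[u/w](γ[w; MIN(b)→a](U)))))) ⋈[h=a] S) → 1
  σ[h<6]((σ[h<6]((T − π[u,h](ρ[h/a](ρ[u/w](γ[w; MIN(b)→a](U)))))) ⋈[h=a] S)) → 1

|E| = 1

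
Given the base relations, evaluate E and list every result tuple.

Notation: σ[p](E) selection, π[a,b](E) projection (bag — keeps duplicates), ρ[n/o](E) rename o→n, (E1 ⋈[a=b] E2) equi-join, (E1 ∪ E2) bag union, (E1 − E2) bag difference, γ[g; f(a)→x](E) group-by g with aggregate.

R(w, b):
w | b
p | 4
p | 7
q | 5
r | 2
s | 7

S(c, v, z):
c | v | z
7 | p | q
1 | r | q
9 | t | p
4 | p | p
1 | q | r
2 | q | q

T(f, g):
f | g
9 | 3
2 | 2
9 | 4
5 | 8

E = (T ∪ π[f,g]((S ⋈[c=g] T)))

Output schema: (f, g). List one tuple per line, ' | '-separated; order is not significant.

Subexpression sizes:
  T → 4
  S → 6
  T → 4
  (S ⋈[c=g] T) → 2
  π[f,g]((S ⋈[c=g] T)) → 2
  (T ∪ π[f,g]((S ⋈[c=g] T))) → 6

== RESULT ==
f | g
2 | 2
2 | 2
5 | 8
9 | 3
9 | 4
9 | 4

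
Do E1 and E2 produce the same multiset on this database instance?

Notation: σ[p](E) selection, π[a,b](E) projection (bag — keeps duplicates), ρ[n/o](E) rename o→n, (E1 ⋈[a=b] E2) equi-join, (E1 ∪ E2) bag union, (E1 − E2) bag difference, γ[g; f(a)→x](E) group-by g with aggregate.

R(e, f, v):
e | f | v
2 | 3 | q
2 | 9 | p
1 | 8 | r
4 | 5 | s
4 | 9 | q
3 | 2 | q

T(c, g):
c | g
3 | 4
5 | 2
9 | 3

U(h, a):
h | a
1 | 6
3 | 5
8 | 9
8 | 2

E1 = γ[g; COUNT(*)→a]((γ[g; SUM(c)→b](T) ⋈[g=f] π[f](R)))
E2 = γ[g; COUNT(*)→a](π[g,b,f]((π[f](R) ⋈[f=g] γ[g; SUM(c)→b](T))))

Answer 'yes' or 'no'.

E1 row counts bottom-up:
  T → 3
  γ[g; SUM(c)→b](T) → 3
  R → 6
  π[f](R) → 6
  (γ[g; SUM(c)→b](T) ⋈[g=f] π[f](R)) → 2
  γ[g; COUNT(*)→a]((γ[g; SUM(c)→b](T) ⋈[g=f] π[f](R))) → 2
E2 row counts bottom-up:
  R → 6
  π[f](R) → 6
  T → 3
  γ[g; SUM(c)→b](T) → 3
  (π[f](R) ⋈[f=g] γ[g; SUM(c)→b](T)) → 2
  π[g,b,f]((π[f](R) ⋈[f=g] γ[g; SUM(c)→b](T))) → 2
  γ[g; COUNT(*)→a](π[g,b,f]((π[f](R) ⋈[f=g] γ[g; SUM(c)→b](T)))) → 2

E1 and E2 produce the same multiset:
g | a
2 | 1
3 | 1

yes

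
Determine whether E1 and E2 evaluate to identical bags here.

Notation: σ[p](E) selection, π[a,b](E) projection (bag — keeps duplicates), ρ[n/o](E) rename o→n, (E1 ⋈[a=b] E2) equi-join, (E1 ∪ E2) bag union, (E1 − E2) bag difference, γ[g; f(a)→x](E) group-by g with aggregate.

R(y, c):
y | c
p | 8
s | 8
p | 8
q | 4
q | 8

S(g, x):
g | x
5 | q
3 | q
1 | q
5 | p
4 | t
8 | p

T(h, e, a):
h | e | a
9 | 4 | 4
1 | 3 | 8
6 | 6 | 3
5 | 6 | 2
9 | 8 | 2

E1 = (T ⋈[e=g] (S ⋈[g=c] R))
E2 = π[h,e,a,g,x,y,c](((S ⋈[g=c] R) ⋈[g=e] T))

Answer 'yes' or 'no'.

E1 per-node cardinality:
  T → 5
  S → 6
  R → 5
  (S ⋈[g=c] R) → 5
  (T ⋈[e=g] (S ⋈[g=c] R)) → 5
E2 per-node cardinality:
  S → 6
  R → 5
  (S ⋈[g=c] R) → 5
  T → 5
  ((S ⋈[g=c] R) ⋈[g=e] T) → 5
  π[h,e,a,g,x,y,c](((S ⋈[g=c] R) ⋈[g=e] T)) → 5

E1 and E2 produce the same multiset:
h | e | a | g | x | y | c
9 | 4 | 4 | 4 | t | q | 4
9 | 8 | 2 | 8 | p | p | 8
9 | 8 | 2 | 8 | p | p | 8
9 | 8 | 2 | 8 | p | q | 8
9 | 8 | 2 | 8 | p | s | 8

yes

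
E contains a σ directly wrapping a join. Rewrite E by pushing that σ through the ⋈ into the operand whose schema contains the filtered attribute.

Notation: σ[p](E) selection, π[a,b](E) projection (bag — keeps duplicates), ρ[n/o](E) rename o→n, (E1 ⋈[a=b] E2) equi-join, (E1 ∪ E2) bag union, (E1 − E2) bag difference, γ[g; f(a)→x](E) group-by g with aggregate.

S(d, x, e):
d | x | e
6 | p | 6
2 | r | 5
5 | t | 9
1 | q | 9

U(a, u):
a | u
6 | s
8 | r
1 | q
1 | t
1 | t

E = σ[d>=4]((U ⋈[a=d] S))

σ filters on d, owned by the right side.
E' = (U ⋈[a=d] σ[d>=4](S))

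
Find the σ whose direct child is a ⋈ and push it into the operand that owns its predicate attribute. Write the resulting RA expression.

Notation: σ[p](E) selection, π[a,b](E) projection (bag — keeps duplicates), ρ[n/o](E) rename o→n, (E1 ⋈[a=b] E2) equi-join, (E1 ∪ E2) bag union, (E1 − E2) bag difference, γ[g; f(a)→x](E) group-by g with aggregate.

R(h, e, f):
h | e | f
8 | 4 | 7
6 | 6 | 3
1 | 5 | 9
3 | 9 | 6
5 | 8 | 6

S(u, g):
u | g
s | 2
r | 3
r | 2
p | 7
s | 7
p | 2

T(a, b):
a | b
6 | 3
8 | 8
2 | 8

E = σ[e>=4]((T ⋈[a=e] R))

σ filters on e, owned by the right side.
E' = (T ⋈[a=e] σ[e>=4](R))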